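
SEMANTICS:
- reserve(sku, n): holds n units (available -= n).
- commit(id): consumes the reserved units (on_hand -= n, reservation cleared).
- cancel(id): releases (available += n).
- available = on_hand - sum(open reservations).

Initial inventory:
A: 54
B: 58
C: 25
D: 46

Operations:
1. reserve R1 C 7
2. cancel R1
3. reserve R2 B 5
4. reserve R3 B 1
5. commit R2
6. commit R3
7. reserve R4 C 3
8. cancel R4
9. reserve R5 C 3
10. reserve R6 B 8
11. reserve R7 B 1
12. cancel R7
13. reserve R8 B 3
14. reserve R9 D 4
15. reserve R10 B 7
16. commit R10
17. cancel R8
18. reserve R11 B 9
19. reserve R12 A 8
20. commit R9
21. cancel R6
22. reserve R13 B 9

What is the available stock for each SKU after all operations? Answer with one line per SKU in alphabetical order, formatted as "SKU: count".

Answer: A: 46
B: 27
C: 22
D: 42

Derivation:
Step 1: reserve R1 C 7 -> on_hand[A=54 B=58 C=25 D=46] avail[A=54 B=58 C=18 D=46] open={R1}
Step 2: cancel R1 -> on_hand[A=54 B=58 C=25 D=46] avail[A=54 B=58 C=25 D=46] open={}
Step 3: reserve R2 B 5 -> on_hand[A=54 B=58 C=25 D=46] avail[A=54 B=53 C=25 D=46] open={R2}
Step 4: reserve R3 B 1 -> on_hand[A=54 B=58 C=25 D=46] avail[A=54 B=52 C=25 D=46] open={R2,R3}
Step 5: commit R2 -> on_hand[A=54 B=53 C=25 D=46] avail[A=54 B=52 C=25 D=46] open={R3}
Step 6: commit R3 -> on_hand[A=54 B=52 C=25 D=46] avail[A=54 B=52 C=25 D=46] open={}
Step 7: reserve R4 C 3 -> on_hand[A=54 B=52 C=25 D=46] avail[A=54 B=52 C=22 D=46] open={R4}
Step 8: cancel R4 -> on_hand[A=54 B=52 C=25 D=46] avail[A=54 B=52 C=25 D=46] open={}
Step 9: reserve R5 C 3 -> on_hand[A=54 B=52 C=25 D=46] avail[A=54 B=52 C=22 D=46] open={R5}
Step 10: reserve R6 B 8 -> on_hand[A=54 B=52 C=25 D=46] avail[A=54 B=44 C=22 D=46] open={R5,R6}
Step 11: reserve R7 B 1 -> on_hand[A=54 B=52 C=25 D=46] avail[A=54 B=43 C=22 D=46] open={R5,R6,R7}
Step 12: cancel R7 -> on_hand[A=54 B=52 C=25 D=46] avail[A=54 B=44 C=22 D=46] open={R5,R6}
Step 13: reserve R8 B 3 -> on_hand[A=54 B=52 C=25 D=46] avail[A=54 B=41 C=22 D=46] open={R5,R6,R8}
Step 14: reserve R9 D 4 -> on_hand[A=54 B=52 C=25 D=46] avail[A=54 B=41 C=22 D=42] open={R5,R6,R8,R9}
Step 15: reserve R10 B 7 -> on_hand[A=54 B=52 C=25 D=46] avail[A=54 B=34 C=22 D=42] open={R10,R5,R6,R8,R9}
Step 16: commit R10 -> on_hand[A=54 B=45 C=25 D=46] avail[A=54 B=34 C=22 D=42] open={R5,R6,R8,R9}
Step 17: cancel R8 -> on_hand[A=54 B=45 C=25 D=46] avail[A=54 B=37 C=22 D=42] open={R5,R6,R9}
Step 18: reserve R11 B 9 -> on_hand[A=54 B=45 C=25 D=46] avail[A=54 B=28 C=22 D=42] open={R11,R5,R6,R9}
Step 19: reserve R12 A 8 -> on_hand[A=54 B=45 C=25 D=46] avail[A=46 B=28 C=22 D=42] open={R11,R12,R5,R6,R9}
Step 20: commit R9 -> on_hand[A=54 B=45 C=25 D=42] avail[A=46 B=28 C=22 D=42] open={R11,R12,R5,R6}
Step 21: cancel R6 -> on_hand[A=54 B=45 C=25 D=42] avail[A=46 B=36 C=22 D=42] open={R11,R12,R5}
Step 22: reserve R13 B 9 -> on_hand[A=54 B=45 C=25 D=42] avail[A=46 B=27 C=22 D=42] open={R11,R12,R13,R5}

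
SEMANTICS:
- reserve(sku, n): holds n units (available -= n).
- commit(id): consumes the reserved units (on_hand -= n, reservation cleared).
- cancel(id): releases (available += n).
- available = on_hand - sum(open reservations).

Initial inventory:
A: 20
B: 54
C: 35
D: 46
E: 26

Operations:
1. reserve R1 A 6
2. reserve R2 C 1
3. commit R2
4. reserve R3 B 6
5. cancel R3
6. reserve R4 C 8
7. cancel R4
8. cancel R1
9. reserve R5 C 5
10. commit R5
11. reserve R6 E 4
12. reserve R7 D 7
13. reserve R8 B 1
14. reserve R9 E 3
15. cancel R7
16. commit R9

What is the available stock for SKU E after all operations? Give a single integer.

Answer: 19

Derivation:
Step 1: reserve R1 A 6 -> on_hand[A=20 B=54 C=35 D=46 E=26] avail[A=14 B=54 C=35 D=46 E=26] open={R1}
Step 2: reserve R2 C 1 -> on_hand[A=20 B=54 C=35 D=46 E=26] avail[A=14 B=54 C=34 D=46 E=26] open={R1,R2}
Step 3: commit R2 -> on_hand[A=20 B=54 C=34 D=46 E=26] avail[A=14 B=54 C=34 D=46 E=26] open={R1}
Step 4: reserve R3 B 6 -> on_hand[A=20 B=54 C=34 D=46 E=26] avail[A=14 B=48 C=34 D=46 E=26] open={R1,R3}
Step 5: cancel R3 -> on_hand[A=20 B=54 C=34 D=46 E=26] avail[A=14 B=54 C=34 D=46 E=26] open={R1}
Step 6: reserve R4 C 8 -> on_hand[A=20 B=54 C=34 D=46 E=26] avail[A=14 B=54 C=26 D=46 E=26] open={R1,R4}
Step 7: cancel R4 -> on_hand[A=20 B=54 C=34 D=46 E=26] avail[A=14 B=54 C=34 D=46 E=26] open={R1}
Step 8: cancel R1 -> on_hand[A=20 B=54 C=34 D=46 E=26] avail[A=20 B=54 C=34 D=46 E=26] open={}
Step 9: reserve R5 C 5 -> on_hand[A=20 B=54 C=34 D=46 E=26] avail[A=20 B=54 C=29 D=46 E=26] open={R5}
Step 10: commit R5 -> on_hand[A=20 B=54 C=29 D=46 E=26] avail[A=20 B=54 C=29 D=46 E=26] open={}
Step 11: reserve R6 E 4 -> on_hand[A=20 B=54 C=29 D=46 E=26] avail[A=20 B=54 C=29 D=46 E=22] open={R6}
Step 12: reserve R7 D 7 -> on_hand[A=20 B=54 C=29 D=46 E=26] avail[A=20 B=54 C=29 D=39 E=22] open={R6,R7}
Step 13: reserve R8 B 1 -> on_hand[A=20 B=54 C=29 D=46 E=26] avail[A=20 B=53 C=29 D=39 E=22] open={R6,R7,R8}
Step 14: reserve R9 E 3 -> on_hand[A=20 B=54 C=29 D=46 E=26] avail[A=20 B=53 C=29 D=39 E=19] open={R6,R7,R8,R9}
Step 15: cancel R7 -> on_hand[A=20 B=54 C=29 D=46 E=26] avail[A=20 B=53 C=29 D=46 E=19] open={R6,R8,R9}
Step 16: commit R9 -> on_hand[A=20 B=54 C=29 D=46 E=23] avail[A=20 B=53 C=29 D=46 E=19] open={R6,R8}
Final available[E] = 19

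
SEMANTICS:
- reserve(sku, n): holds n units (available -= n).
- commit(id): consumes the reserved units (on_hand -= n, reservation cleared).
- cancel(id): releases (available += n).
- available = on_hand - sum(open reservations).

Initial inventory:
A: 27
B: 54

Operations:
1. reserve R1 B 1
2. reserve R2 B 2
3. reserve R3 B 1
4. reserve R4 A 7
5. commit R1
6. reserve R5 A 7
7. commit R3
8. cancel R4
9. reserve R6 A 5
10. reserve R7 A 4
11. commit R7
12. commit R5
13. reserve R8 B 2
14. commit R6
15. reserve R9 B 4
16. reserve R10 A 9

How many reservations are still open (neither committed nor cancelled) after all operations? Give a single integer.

Step 1: reserve R1 B 1 -> on_hand[A=27 B=54] avail[A=27 B=53] open={R1}
Step 2: reserve R2 B 2 -> on_hand[A=27 B=54] avail[A=27 B=51] open={R1,R2}
Step 3: reserve R3 B 1 -> on_hand[A=27 B=54] avail[A=27 B=50] open={R1,R2,R3}
Step 4: reserve R4 A 7 -> on_hand[A=27 B=54] avail[A=20 B=50] open={R1,R2,R3,R4}
Step 5: commit R1 -> on_hand[A=27 B=53] avail[A=20 B=50] open={R2,R3,R4}
Step 6: reserve R5 A 7 -> on_hand[A=27 B=53] avail[A=13 B=50] open={R2,R3,R4,R5}
Step 7: commit R3 -> on_hand[A=27 B=52] avail[A=13 B=50] open={R2,R4,R5}
Step 8: cancel R4 -> on_hand[A=27 B=52] avail[A=20 B=50] open={R2,R5}
Step 9: reserve R6 A 5 -> on_hand[A=27 B=52] avail[A=15 B=50] open={R2,R5,R6}
Step 10: reserve R7 A 4 -> on_hand[A=27 B=52] avail[A=11 B=50] open={R2,R5,R6,R7}
Step 11: commit R7 -> on_hand[A=23 B=52] avail[A=11 B=50] open={R2,R5,R6}
Step 12: commit R5 -> on_hand[A=16 B=52] avail[A=11 B=50] open={R2,R6}
Step 13: reserve R8 B 2 -> on_hand[A=16 B=52] avail[A=11 B=48] open={R2,R6,R8}
Step 14: commit R6 -> on_hand[A=11 B=52] avail[A=11 B=48] open={R2,R8}
Step 15: reserve R9 B 4 -> on_hand[A=11 B=52] avail[A=11 B=44] open={R2,R8,R9}
Step 16: reserve R10 A 9 -> on_hand[A=11 B=52] avail[A=2 B=44] open={R10,R2,R8,R9}
Open reservations: ['R10', 'R2', 'R8', 'R9'] -> 4

Answer: 4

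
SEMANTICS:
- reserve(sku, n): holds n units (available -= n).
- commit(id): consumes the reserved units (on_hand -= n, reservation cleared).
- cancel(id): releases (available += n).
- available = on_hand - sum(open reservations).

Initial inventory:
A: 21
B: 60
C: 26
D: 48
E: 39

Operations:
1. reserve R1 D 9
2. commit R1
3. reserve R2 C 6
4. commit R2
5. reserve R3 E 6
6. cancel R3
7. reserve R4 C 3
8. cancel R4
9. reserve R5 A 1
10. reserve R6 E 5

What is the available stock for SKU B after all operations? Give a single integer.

Step 1: reserve R1 D 9 -> on_hand[A=21 B=60 C=26 D=48 E=39] avail[A=21 B=60 C=26 D=39 E=39] open={R1}
Step 2: commit R1 -> on_hand[A=21 B=60 C=26 D=39 E=39] avail[A=21 B=60 C=26 D=39 E=39] open={}
Step 3: reserve R2 C 6 -> on_hand[A=21 B=60 C=26 D=39 E=39] avail[A=21 B=60 C=20 D=39 E=39] open={R2}
Step 4: commit R2 -> on_hand[A=21 B=60 C=20 D=39 E=39] avail[A=21 B=60 C=20 D=39 E=39] open={}
Step 5: reserve R3 E 6 -> on_hand[A=21 B=60 C=20 D=39 E=39] avail[A=21 B=60 C=20 D=39 E=33] open={R3}
Step 6: cancel R3 -> on_hand[A=21 B=60 C=20 D=39 E=39] avail[A=21 B=60 C=20 D=39 E=39] open={}
Step 7: reserve R4 C 3 -> on_hand[A=21 B=60 C=20 D=39 E=39] avail[A=21 B=60 C=17 D=39 E=39] open={R4}
Step 8: cancel R4 -> on_hand[A=21 B=60 C=20 D=39 E=39] avail[A=21 B=60 C=20 D=39 E=39] open={}
Step 9: reserve R5 A 1 -> on_hand[A=21 B=60 C=20 D=39 E=39] avail[A=20 B=60 C=20 D=39 E=39] open={R5}
Step 10: reserve R6 E 5 -> on_hand[A=21 B=60 C=20 D=39 E=39] avail[A=20 B=60 C=20 D=39 E=34] open={R5,R6}
Final available[B] = 60

Answer: 60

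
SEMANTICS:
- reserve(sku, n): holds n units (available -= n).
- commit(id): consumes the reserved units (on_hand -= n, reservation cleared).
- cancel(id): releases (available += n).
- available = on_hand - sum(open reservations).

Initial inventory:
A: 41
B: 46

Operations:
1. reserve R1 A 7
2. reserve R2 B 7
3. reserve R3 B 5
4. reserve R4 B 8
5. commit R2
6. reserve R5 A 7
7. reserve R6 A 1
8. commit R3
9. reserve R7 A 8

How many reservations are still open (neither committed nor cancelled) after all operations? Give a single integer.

Answer: 5

Derivation:
Step 1: reserve R1 A 7 -> on_hand[A=41 B=46] avail[A=34 B=46] open={R1}
Step 2: reserve R2 B 7 -> on_hand[A=41 B=46] avail[A=34 B=39] open={R1,R2}
Step 3: reserve R3 B 5 -> on_hand[A=41 B=46] avail[A=34 B=34] open={R1,R2,R3}
Step 4: reserve R4 B 8 -> on_hand[A=41 B=46] avail[A=34 B=26] open={R1,R2,R3,R4}
Step 5: commit R2 -> on_hand[A=41 B=39] avail[A=34 B=26] open={R1,R3,R4}
Step 6: reserve R5 A 7 -> on_hand[A=41 B=39] avail[A=27 B=26] open={R1,R3,R4,R5}
Step 7: reserve R6 A 1 -> on_hand[A=41 B=39] avail[A=26 B=26] open={R1,R3,R4,R5,R6}
Step 8: commit R3 -> on_hand[A=41 B=34] avail[A=26 B=26] open={R1,R4,R5,R6}
Step 9: reserve R7 A 8 -> on_hand[A=41 B=34] avail[A=18 B=26] open={R1,R4,R5,R6,R7}
Open reservations: ['R1', 'R4', 'R5', 'R6', 'R7'] -> 5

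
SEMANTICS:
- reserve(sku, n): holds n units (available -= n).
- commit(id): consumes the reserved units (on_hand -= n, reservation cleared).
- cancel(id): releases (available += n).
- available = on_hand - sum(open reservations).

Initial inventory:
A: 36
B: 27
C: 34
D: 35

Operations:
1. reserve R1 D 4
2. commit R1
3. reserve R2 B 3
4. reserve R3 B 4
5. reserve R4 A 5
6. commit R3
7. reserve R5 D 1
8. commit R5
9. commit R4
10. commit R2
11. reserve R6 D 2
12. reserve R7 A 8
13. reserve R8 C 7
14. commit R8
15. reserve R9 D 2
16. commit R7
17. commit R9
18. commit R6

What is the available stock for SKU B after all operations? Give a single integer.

Step 1: reserve R1 D 4 -> on_hand[A=36 B=27 C=34 D=35] avail[A=36 B=27 C=34 D=31] open={R1}
Step 2: commit R1 -> on_hand[A=36 B=27 C=34 D=31] avail[A=36 B=27 C=34 D=31] open={}
Step 3: reserve R2 B 3 -> on_hand[A=36 B=27 C=34 D=31] avail[A=36 B=24 C=34 D=31] open={R2}
Step 4: reserve R3 B 4 -> on_hand[A=36 B=27 C=34 D=31] avail[A=36 B=20 C=34 D=31] open={R2,R3}
Step 5: reserve R4 A 5 -> on_hand[A=36 B=27 C=34 D=31] avail[A=31 B=20 C=34 D=31] open={R2,R3,R4}
Step 6: commit R3 -> on_hand[A=36 B=23 C=34 D=31] avail[A=31 B=20 C=34 D=31] open={R2,R4}
Step 7: reserve R5 D 1 -> on_hand[A=36 B=23 C=34 D=31] avail[A=31 B=20 C=34 D=30] open={R2,R4,R5}
Step 8: commit R5 -> on_hand[A=36 B=23 C=34 D=30] avail[A=31 B=20 C=34 D=30] open={R2,R4}
Step 9: commit R4 -> on_hand[A=31 B=23 C=34 D=30] avail[A=31 B=20 C=34 D=30] open={R2}
Step 10: commit R2 -> on_hand[A=31 B=20 C=34 D=30] avail[A=31 B=20 C=34 D=30] open={}
Step 11: reserve R6 D 2 -> on_hand[A=31 B=20 C=34 D=30] avail[A=31 B=20 C=34 D=28] open={R6}
Step 12: reserve R7 A 8 -> on_hand[A=31 B=20 C=34 D=30] avail[A=23 B=20 C=34 D=28] open={R6,R7}
Step 13: reserve R8 C 7 -> on_hand[A=31 B=20 C=34 D=30] avail[A=23 B=20 C=27 D=28] open={R6,R7,R8}
Step 14: commit R8 -> on_hand[A=31 B=20 C=27 D=30] avail[A=23 B=20 C=27 D=28] open={R6,R7}
Step 15: reserve R9 D 2 -> on_hand[A=31 B=20 C=27 D=30] avail[A=23 B=20 C=27 D=26] open={R6,R7,R9}
Step 16: commit R7 -> on_hand[A=23 B=20 C=27 D=30] avail[A=23 B=20 C=27 D=26] open={R6,R9}
Step 17: commit R9 -> on_hand[A=23 B=20 C=27 D=28] avail[A=23 B=20 C=27 D=26] open={R6}
Step 18: commit R6 -> on_hand[A=23 B=20 C=27 D=26] avail[A=23 B=20 C=27 D=26] open={}
Final available[B] = 20

Answer: 20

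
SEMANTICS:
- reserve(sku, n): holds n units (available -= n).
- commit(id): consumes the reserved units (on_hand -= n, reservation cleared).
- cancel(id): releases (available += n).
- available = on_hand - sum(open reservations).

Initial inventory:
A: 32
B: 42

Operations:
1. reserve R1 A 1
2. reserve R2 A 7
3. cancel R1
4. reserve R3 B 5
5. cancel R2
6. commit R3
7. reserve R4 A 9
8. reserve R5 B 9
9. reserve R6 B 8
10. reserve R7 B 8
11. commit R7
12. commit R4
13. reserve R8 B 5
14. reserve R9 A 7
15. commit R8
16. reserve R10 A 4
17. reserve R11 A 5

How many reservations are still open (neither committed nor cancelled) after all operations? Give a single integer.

Answer: 5

Derivation:
Step 1: reserve R1 A 1 -> on_hand[A=32 B=42] avail[A=31 B=42] open={R1}
Step 2: reserve R2 A 7 -> on_hand[A=32 B=42] avail[A=24 B=42] open={R1,R2}
Step 3: cancel R1 -> on_hand[A=32 B=42] avail[A=25 B=42] open={R2}
Step 4: reserve R3 B 5 -> on_hand[A=32 B=42] avail[A=25 B=37] open={R2,R3}
Step 5: cancel R2 -> on_hand[A=32 B=42] avail[A=32 B=37] open={R3}
Step 6: commit R3 -> on_hand[A=32 B=37] avail[A=32 B=37] open={}
Step 7: reserve R4 A 9 -> on_hand[A=32 B=37] avail[A=23 B=37] open={R4}
Step 8: reserve R5 B 9 -> on_hand[A=32 B=37] avail[A=23 B=28] open={R4,R5}
Step 9: reserve R6 B 8 -> on_hand[A=32 B=37] avail[A=23 B=20] open={R4,R5,R6}
Step 10: reserve R7 B 8 -> on_hand[A=32 B=37] avail[A=23 B=12] open={R4,R5,R6,R7}
Step 11: commit R7 -> on_hand[A=32 B=29] avail[A=23 B=12] open={R4,R5,R6}
Step 12: commit R4 -> on_hand[A=23 B=29] avail[A=23 B=12] open={R5,R6}
Step 13: reserve R8 B 5 -> on_hand[A=23 B=29] avail[A=23 B=7] open={R5,R6,R8}
Step 14: reserve R9 A 7 -> on_hand[A=23 B=29] avail[A=16 B=7] open={R5,R6,R8,R9}
Step 15: commit R8 -> on_hand[A=23 B=24] avail[A=16 B=7] open={R5,R6,R9}
Step 16: reserve R10 A 4 -> on_hand[A=23 B=24] avail[A=12 B=7] open={R10,R5,R6,R9}
Step 17: reserve R11 A 5 -> on_hand[A=23 B=24] avail[A=7 B=7] open={R10,R11,R5,R6,R9}
Open reservations: ['R10', 'R11', 'R5', 'R6', 'R9'] -> 5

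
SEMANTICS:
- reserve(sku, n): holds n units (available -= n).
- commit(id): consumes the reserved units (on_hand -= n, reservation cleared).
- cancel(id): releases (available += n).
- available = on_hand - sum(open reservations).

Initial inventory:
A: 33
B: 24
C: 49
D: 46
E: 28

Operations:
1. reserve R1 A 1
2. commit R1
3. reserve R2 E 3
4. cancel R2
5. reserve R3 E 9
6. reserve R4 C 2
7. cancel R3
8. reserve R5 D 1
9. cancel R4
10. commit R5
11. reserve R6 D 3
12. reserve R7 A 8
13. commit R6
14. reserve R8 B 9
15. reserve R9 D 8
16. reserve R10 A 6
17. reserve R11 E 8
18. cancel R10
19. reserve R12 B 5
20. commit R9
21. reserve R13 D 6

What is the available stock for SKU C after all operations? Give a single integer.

Step 1: reserve R1 A 1 -> on_hand[A=33 B=24 C=49 D=46 E=28] avail[A=32 B=24 C=49 D=46 E=28] open={R1}
Step 2: commit R1 -> on_hand[A=32 B=24 C=49 D=46 E=28] avail[A=32 B=24 C=49 D=46 E=28] open={}
Step 3: reserve R2 E 3 -> on_hand[A=32 B=24 C=49 D=46 E=28] avail[A=32 B=24 C=49 D=46 E=25] open={R2}
Step 4: cancel R2 -> on_hand[A=32 B=24 C=49 D=46 E=28] avail[A=32 B=24 C=49 D=46 E=28] open={}
Step 5: reserve R3 E 9 -> on_hand[A=32 B=24 C=49 D=46 E=28] avail[A=32 B=24 C=49 D=46 E=19] open={R3}
Step 6: reserve R4 C 2 -> on_hand[A=32 B=24 C=49 D=46 E=28] avail[A=32 B=24 C=47 D=46 E=19] open={R3,R4}
Step 7: cancel R3 -> on_hand[A=32 B=24 C=49 D=46 E=28] avail[A=32 B=24 C=47 D=46 E=28] open={R4}
Step 8: reserve R5 D 1 -> on_hand[A=32 B=24 C=49 D=46 E=28] avail[A=32 B=24 C=47 D=45 E=28] open={R4,R5}
Step 9: cancel R4 -> on_hand[A=32 B=24 C=49 D=46 E=28] avail[A=32 B=24 C=49 D=45 E=28] open={R5}
Step 10: commit R5 -> on_hand[A=32 B=24 C=49 D=45 E=28] avail[A=32 B=24 C=49 D=45 E=28] open={}
Step 11: reserve R6 D 3 -> on_hand[A=32 B=24 C=49 D=45 E=28] avail[A=32 B=24 C=49 D=42 E=28] open={R6}
Step 12: reserve R7 A 8 -> on_hand[A=32 B=24 C=49 D=45 E=28] avail[A=24 B=24 C=49 D=42 E=28] open={R6,R7}
Step 13: commit R6 -> on_hand[A=32 B=24 C=49 D=42 E=28] avail[A=24 B=24 C=49 D=42 E=28] open={R7}
Step 14: reserve R8 B 9 -> on_hand[A=32 B=24 C=49 D=42 E=28] avail[A=24 B=15 C=49 D=42 E=28] open={R7,R8}
Step 15: reserve R9 D 8 -> on_hand[A=32 B=24 C=49 D=42 E=28] avail[A=24 B=15 C=49 D=34 E=28] open={R7,R8,R9}
Step 16: reserve R10 A 6 -> on_hand[A=32 B=24 C=49 D=42 E=28] avail[A=18 B=15 C=49 D=34 E=28] open={R10,R7,R8,R9}
Step 17: reserve R11 E 8 -> on_hand[A=32 B=24 C=49 D=42 E=28] avail[A=18 B=15 C=49 D=34 E=20] open={R10,R11,R7,R8,R9}
Step 18: cancel R10 -> on_hand[A=32 B=24 C=49 D=42 E=28] avail[A=24 B=15 C=49 D=34 E=20] open={R11,R7,R8,R9}
Step 19: reserve R12 B 5 -> on_hand[A=32 B=24 C=49 D=42 E=28] avail[A=24 B=10 C=49 D=34 E=20] open={R11,R12,R7,R8,R9}
Step 20: commit R9 -> on_hand[A=32 B=24 C=49 D=34 E=28] avail[A=24 B=10 C=49 D=34 E=20] open={R11,R12,R7,R8}
Step 21: reserve R13 D 6 -> on_hand[A=32 B=24 C=49 D=34 E=28] avail[A=24 B=10 C=49 D=28 E=20] open={R11,R12,R13,R7,R8}
Final available[C] = 49

Answer: 49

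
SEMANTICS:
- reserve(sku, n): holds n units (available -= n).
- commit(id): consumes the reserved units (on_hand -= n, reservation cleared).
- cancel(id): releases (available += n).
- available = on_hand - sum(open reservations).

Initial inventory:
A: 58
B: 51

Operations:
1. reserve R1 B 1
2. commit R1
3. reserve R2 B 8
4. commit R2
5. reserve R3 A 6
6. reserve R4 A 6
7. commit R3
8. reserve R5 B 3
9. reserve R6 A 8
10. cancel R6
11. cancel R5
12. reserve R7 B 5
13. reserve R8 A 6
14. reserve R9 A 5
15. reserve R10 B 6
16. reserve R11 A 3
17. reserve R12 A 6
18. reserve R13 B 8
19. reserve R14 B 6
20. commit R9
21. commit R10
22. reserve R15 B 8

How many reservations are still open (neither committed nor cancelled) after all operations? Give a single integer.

Step 1: reserve R1 B 1 -> on_hand[A=58 B=51] avail[A=58 B=50] open={R1}
Step 2: commit R1 -> on_hand[A=58 B=50] avail[A=58 B=50] open={}
Step 3: reserve R2 B 8 -> on_hand[A=58 B=50] avail[A=58 B=42] open={R2}
Step 4: commit R2 -> on_hand[A=58 B=42] avail[A=58 B=42] open={}
Step 5: reserve R3 A 6 -> on_hand[A=58 B=42] avail[A=52 B=42] open={R3}
Step 6: reserve R4 A 6 -> on_hand[A=58 B=42] avail[A=46 B=42] open={R3,R4}
Step 7: commit R3 -> on_hand[A=52 B=42] avail[A=46 B=42] open={R4}
Step 8: reserve R5 B 3 -> on_hand[A=52 B=42] avail[A=46 B=39] open={R4,R5}
Step 9: reserve R6 A 8 -> on_hand[A=52 B=42] avail[A=38 B=39] open={R4,R5,R6}
Step 10: cancel R6 -> on_hand[A=52 B=42] avail[A=46 B=39] open={R4,R5}
Step 11: cancel R5 -> on_hand[A=52 B=42] avail[A=46 B=42] open={R4}
Step 12: reserve R7 B 5 -> on_hand[A=52 B=42] avail[A=46 B=37] open={R4,R7}
Step 13: reserve R8 A 6 -> on_hand[A=52 B=42] avail[A=40 B=37] open={R4,R7,R8}
Step 14: reserve R9 A 5 -> on_hand[A=52 B=42] avail[A=35 B=37] open={R4,R7,R8,R9}
Step 15: reserve R10 B 6 -> on_hand[A=52 B=42] avail[A=35 B=31] open={R10,R4,R7,R8,R9}
Step 16: reserve R11 A 3 -> on_hand[A=52 B=42] avail[A=32 B=31] open={R10,R11,R4,R7,R8,R9}
Step 17: reserve R12 A 6 -> on_hand[A=52 B=42] avail[A=26 B=31] open={R10,R11,R12,R4,R7,R8,R9}
Step 18: reserve R13 B 8 -> on_hand[A=52 B=42] avail[A=26 B=23] open={R10,R11,R12,R13,R4,R7,R8,R9}
Step 19: reserve R14 B 6 -> on_hand[A=52 B=42] avail[A=26 B=17] open={R10,R11,R12,R13,R14,R4,R7,R8,R9}
Step 20: commit R9 -> on_hand[A=47 B=42] avail[A=26 B=17] open={R10,R11,R12,R13,R14,R4,R7,R8}
Step 21: commit R10 -> on_hand[A=47 B=36] avail[A=26 B=17] open={R11,R12,R13,R14,R4,R7,R8}
Step 22: reserve R15 B 8 -> on_hand[A=47 B=36] avail[A=26 B=9] open={R11,R12,R13,R14,R15,R4,R7,R8}
Open reservations: ['R11', 'R12', 'R13', 'R14', 'R15', 'R4', 'R7', 'R8'] -> 8

Answer: 8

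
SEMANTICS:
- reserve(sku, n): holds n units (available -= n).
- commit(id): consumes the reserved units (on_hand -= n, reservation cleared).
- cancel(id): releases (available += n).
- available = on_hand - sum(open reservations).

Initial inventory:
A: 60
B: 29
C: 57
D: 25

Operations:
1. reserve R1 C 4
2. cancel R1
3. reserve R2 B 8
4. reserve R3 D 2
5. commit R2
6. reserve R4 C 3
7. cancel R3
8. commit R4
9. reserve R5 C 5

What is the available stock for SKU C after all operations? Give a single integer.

Answer: 49

Derivation:
Step 1: reserve R1 C 4 -> on_hand[A=60 B=29 C=57 D=25] avail[A=60 B=29 C=53 D=25] open={R1}
Step 2: cancel R1 -> on_hand[A=60 B=29 C=57 D=25] avail[A=60 B=29 C=57 D=25] open={}
Step 3: reserve R2 B 8 -> on_hand[A=60 B=29 C=57 D=25] avail[A=60 B=21 C=57 D=25] open={R2}
Step 4: reserve R3 D 2 -> on_hand[A=60 B=29 C=57 D=25] avail[A=60 B=21 C=57 D=23] open={R2,R3}
Step 5: commit R2 -> on_hand[A=60 B=21 C=57 D=25] avail[A=60 B=21 C=57 D=23] open={R3}
Step 6: reserve R4 C 3 -> on_hand[A=60 B=21 C=57 D=25] avail[A=60 B=21 C=54 D=23] open={R3,R4}
Step 7: cancel R3 -> on_hand[A=60 B=21 C=57 D=25] avail[A=60 B=21 C=54 D=25] open={R4}
Step 8: commit R4 -> on_hand[A=60 B=21 C=54 D=25] avail[A=60 B=21 C=54 D=25] open={}
Step 9: reserve R5 C 5 -> on_hand[A=60 B=21 C=54 D=25] avail[A=60 B=21 C=49 D=25] open={R5}
Final available[C] = 49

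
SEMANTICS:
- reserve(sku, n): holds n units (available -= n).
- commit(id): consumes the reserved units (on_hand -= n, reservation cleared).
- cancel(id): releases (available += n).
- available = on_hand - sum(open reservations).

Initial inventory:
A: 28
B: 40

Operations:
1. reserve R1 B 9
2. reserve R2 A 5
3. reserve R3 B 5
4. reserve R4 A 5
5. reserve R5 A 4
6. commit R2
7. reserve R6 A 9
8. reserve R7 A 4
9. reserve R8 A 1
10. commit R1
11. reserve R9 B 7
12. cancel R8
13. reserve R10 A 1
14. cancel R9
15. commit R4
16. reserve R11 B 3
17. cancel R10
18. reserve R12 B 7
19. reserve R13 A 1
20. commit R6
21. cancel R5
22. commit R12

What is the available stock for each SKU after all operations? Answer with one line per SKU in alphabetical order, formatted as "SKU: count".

Step 1: reserve R1 B 9 -> on_hand[A=28 B=40] avail[A=28 B=31] open={R1}
Step 2: reserve R2 A 5 -> on_hand[A=28 B=40] avail[A=23 B=31] open={R1,R2}
Step 3: reserve R3 B 5 -> on_hand[A=28 B=40] avail[A=23 B=26] open={R1,R2,R3}
Step 4: reserve R4 A 5 -> on_hand[A=28 B=40] avail[A=18 B=26] open={R1,R2,R3,R4}
Step 5: reserve R5 A 4 -> on_hand[A=28 B=40] avail[A=14 B=26] open={R1,R2,R3,R4,R5}
Step 6: commit R2 -> on_hand[A=23 B=40] avail[A=14 B=26] open={R1,R3,R4,R5}
Step 7: reserve R6 A 9 -> on_hand[A=23 B=40] avail[A=5 B=26] open={R1,R3,R4,R5,R6}
Step 8: reserve R7 A 4 -> on_hand[A=23 B=40] avail[A=1 B=26] open={R1,R3,R4,R5,R6,R7}
Step 9: reserve R8 A 1 -> on_hand[A=23 B=40] avail[A=0 B=26] open={R1,R3,R4,R5,R6,R7,R8}
Step 10: commit R1 -> on_hand[A=23 B=31] avail[A=0 B=26] open={R3,R4,R5,R6,R7,R8}
Step 11: reserve R9 B 7 -> on_hand[A=23 B=31] avail[A=0 B=19] open={R3,R4,R5,R6,R7,R8,R9}
Step 12: cancel R8 -> on_hand[A=23 B=31] avail[A=1 B=19] open={R3,R4,R5,R6,R7,R9}
Step 13: reserve R10 A 1 -> on_hand[A=23 B=31] avail[A=0 B=19] open={R10,R3,R4,R5,R6,R7,R9}
Step 14: cancel R9 -> on_hand[A=23 B=31] avail[A=0 B=26] open={R10,R3,R4,R5,R6,R7}
Step 15: commit R4 -> on_hand[A=18 B=31] avail[A=0 B=26] open={R10,R3,R5,R6,R7}
Step 16: reserve R11 B 3 -> on_hand[A=18 B=31] avail[A=0 B=23] open={R10,R11,R3,R5,R6,R7}
Step 17: cancel R10 -> on_hand[A=18 B=31] avail[A=1 B=23] open={R11,R3,R5,R6,R7}
Step 18: reserve R12 B 7 -> on_hand[A=18 B=31] avail[A=1 B=16] open={R11,R12,R3,R5,R6,R7}
Step 19: reserve R13 A 1 -> on_hand[A=18 B=31] avail[A=0 B=16] open={R11,R12,R13,R3,R5,R6,R7}
Step 20: commit R6 -> on_hand[A=9 B=31] avail[A=0 B=16] open={R11,R12,R13,R3,R5,R7}
Step 21: cancel R5 -> on_hand[A=9 B=31] avail[A=4 B=16] open={R11,R12,R13,R3,R7}
Step 22: commit R12 -> on_hand[A=9 B=24] avail[A=4 B=16] open={R11,R13,R3,R7}

Answer: A: 4
B: 16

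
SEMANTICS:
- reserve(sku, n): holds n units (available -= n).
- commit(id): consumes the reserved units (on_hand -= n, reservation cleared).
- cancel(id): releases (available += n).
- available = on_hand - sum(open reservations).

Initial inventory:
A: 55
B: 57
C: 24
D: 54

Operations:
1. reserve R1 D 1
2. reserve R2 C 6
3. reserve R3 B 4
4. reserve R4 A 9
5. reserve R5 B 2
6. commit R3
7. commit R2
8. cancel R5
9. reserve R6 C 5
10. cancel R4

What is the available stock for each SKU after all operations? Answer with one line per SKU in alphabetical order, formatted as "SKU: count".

Answer: A: 55
B: 53
C: 13
D: 53

Derivation:
Step 1: reserve R1 D 1 -> on_hand[A=55 B=57 C=24 D=54] avail[A=55 B=57 C=24 D=53] open={R1}
Step 2: reserve R2 C 6 -> on_hand[A=55 B=57 C=24 D=54] avail[A=55 B=57 C=18 D=53] open={R1,R2}
Step 3: reserve R3 B 4 -> on_hand[A=55 B=57 C=24 D=54] avail[A=55 B=53 C=18 D=53] open={R1,R2,R3}
Step 4: reserve R4 A 9 -> on_hand[A=55 B=57 C=24 D=54] avail[A=46 B=53 C=18 D=53] open={R1,R2,R3,R4}
Step 5: reserve R5 B 2 -> on_hand[A=55 B=57 C=24 D=54] avail[A=46 B=51 C=18 D=53] open={R1,R2,R3,R4,R5}
Step 6: commit R3 -> on_hand[A=55 B=53 C=24 D=54] avail[A=46 B=51 C=18 D=53] open={R1,R2,R4,R5}
Step 7: commit R2 -> on_hand[A=55 B=53 C=18 D=54] avail[A=46 B=51 C=18 D=53] open={R1,R4,R5}
Step 8: cancel R5 -> on_hand[A=55 B=53 C=18 D=54] avail[A=46 B=53 C=18 D=53] open={R1,R4}
Step 9: reserve R6 C 5 -> on_hand[A=55 B=53 C=18 D=54] avail[A=46 B=53 C=13 D=53] open={R1,R4,R6}
Step 10: cancel R4 -> on_hand[A=55 B=53 C=18 D=54] avail[A=55 B=53 C=13 D=53] open={R1,R6}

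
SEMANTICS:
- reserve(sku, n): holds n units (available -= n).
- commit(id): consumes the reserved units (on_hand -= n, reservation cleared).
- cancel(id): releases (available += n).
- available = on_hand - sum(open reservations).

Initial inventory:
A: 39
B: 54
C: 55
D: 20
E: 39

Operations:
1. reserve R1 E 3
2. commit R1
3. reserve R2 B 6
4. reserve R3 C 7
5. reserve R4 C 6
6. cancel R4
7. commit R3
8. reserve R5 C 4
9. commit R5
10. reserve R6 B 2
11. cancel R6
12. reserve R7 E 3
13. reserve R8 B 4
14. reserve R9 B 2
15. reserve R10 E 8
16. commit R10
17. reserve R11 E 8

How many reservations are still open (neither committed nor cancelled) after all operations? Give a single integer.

Step 1: reserve R1 E 3 -> on_hand[A=39 B=54 C=55 D=20 E=39] avail[A=39 B=54 C=55 D=20 E=36] open={R1}
Step 2: commit R1 -> on_hand[A=39 B=54 C=55 D=20 E=36] avail[A=39 B=54 C=55 D=20 E=36] open={}
Step 3: reserve R2 B 6 -> on_hand[A=39 B=54 C=55 D=20 E=36] avail[A=39 B=48 C=55 D=20 E=36] open={R2}
Step 4: reserve R3 C 7 -> on_hand[A=39 B=54 C=55 D=20 E=36] avail[A=39 B=48 C=48 D=20 E=36] open={R2,R3}
Step 5: reserve R4 C 6 -> on_hand[A=39 B=54 C=55 D=20 E=36] avail[A=39 B=48 C=42 D=20 E=36] open={R2,R3,R4}
Step 6: cancel R4 -> on_hand[A=39 B=54 C=55 D=20 E=36] avail[A=39 B=48 C=48 D=20 E=36] open={R2,R3}
Step 7: commit R3 -> on_hand[A=39 B=54 C=48 D=20 E=36] avail[A=39 B=48 C=48 D=20 E=36] open={R2}
Step 8: reserve R5 C 4 -> on_hand[A=39 B=54 C=48 D=20 E=36] avail[A=39 B=48 C=44 D=20 E=36] open={R2,R5}
Step 9: commit R5 -> on_hand[A=39 B=54 C=44 D=20 E=36] avail[A=39 B=48 C=44 D=20 E=36] open={R2}
Step 10: reserve R6 B 2 -> on_hand[A=39 B=54 C=44 D=20 E=36] avail[A=39 B=46 C=44 D=20 E=36] open={R2,R6}
Step 11: cancel R6 -> on_hand[A=39 B=54 C=44 D=20 E=36] avail[A=39 B=48 C=44 D=20 E=36] open={R2}
Step 12: reserve R7 E 3 -> on_hand[A=39 B=54 C=44 D=20 E=36] avail[A=39 B=48 C=44 D=20 E=33] open={R2,R7}
Step 13: reserve R8 B 4 -> on_hand[A=39 B=54 C=44 D=20 E=36] avail[A=39 B=44 C=44 D=20 E=33] open={R2,R7,R8}
Step 14: reserve R9 B 2 -> on_hand[A=39 B=54 C=44 D=20 E=36] avail[A=39 B=42 C=44 D=20 E=33] open={R2,R7,R8,R9}
Step 15: reserve R10 E 8 -> on_hand[A=39 B=54 C=44 D=20 E=36] avail[A=39 B=42 C=44 D=20 E=25] open={R10,R2,R7,R8,R9}
Step 16: commit R10 -> on_hand[A=39 B=54 C=44 D=20 E=28] avail[A=39 B=42 C=44 D=20 E=25] open={R2,R7,R8,R9}
Step 17: reserve R11 E 8 -> on_hand[A=39 B=54 C=44 D=20 E=28] avail[A=39 B=42 C=44 D=20 E=17] open={R11,R2,R7,R8,R9}
Open reservations: ['R11', 'R2', 'R7', 'R8', 'R9'] -> 5

Answer: 5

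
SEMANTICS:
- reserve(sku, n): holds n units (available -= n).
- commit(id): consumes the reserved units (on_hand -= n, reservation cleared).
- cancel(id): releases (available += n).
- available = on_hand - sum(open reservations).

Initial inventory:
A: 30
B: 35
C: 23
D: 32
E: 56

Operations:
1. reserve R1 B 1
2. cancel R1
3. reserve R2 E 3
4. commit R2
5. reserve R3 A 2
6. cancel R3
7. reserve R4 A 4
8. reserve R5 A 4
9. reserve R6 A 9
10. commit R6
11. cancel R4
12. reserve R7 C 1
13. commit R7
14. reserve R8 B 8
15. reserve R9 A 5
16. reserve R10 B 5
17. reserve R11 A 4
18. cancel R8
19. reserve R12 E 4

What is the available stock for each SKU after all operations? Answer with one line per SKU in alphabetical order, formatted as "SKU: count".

Answer: A: 8
B: 30
C: 22
D: 32
E: 49

Derivation:
Step 1: reserve R1 B 1 -> on_hand[A=30 B=35 C=23 D=32 E=56] avail[A=30 B=34 C=23 D=32 E=56] open={R1}
Step 2: cancel R1 -> on_hand[A=30 B=35 C=23 D=32 E=56] avail[A=30 B=35 C=23 D=32 E=56] open={}
Step 3: reserve R2 E 3 -> on_hand[A=30 B=35 C=23 D=32 E=56] avail[A=30 B=35 C=23 D=32 E=53] open={R2}
Step 4: commit R2 -> on_hand[A=30 B=35 C=23 D=32 E=53] avail[A=30 B=35 C=23 D=32 E=53] open={}
Step 5: reserve R3 A 2 -> on_hand[A=30 B=35 C=23 D=32 E=53] avail[A=28 B=35 C=23 D=32 E=53] open={R3}
Step 6: cancel R3 -> on_hand[A=30 B=35 C=23 D=32 E=53] avail[A=30 B=35 C=23 D=32 E=53] open={}
Step 7: reserve R4 A 4 -> on_hand[A=30 B=35 C=23 D=32 E=53] avail[A=26 B=35 C=23 D=32 E=53] open={R4}
Step 8: reserve R5 A 4 -> on_hand[A=30 B=35 C=23 D=32 E=53] avail[A=22 B=35 C=23 D=32 E=53] open={R4,R5}
Step 9: reserve R6 A 9 -> on_hand[A=30 B=35 C=23 D=32 E=53] avail[A=13 B=35 C=23 D=32 E=53] open={R4,R5,R6}
Step 10: commit R6 -> on_hand[A=21 B=35 C=23 D=32 E=53] avail[A=13 B=35 C=23 D=32 E=53] open={R4,R5}
Step 11: cancel R4 -> on_hand[A=21 B=35 C=23 D=32 E=53] avail[A=17 B=35 C=23 D=32 E=53] open={R5}
Step 12: reserve R7 C 1 -> on_hand[A=21 B=35 C=23 D=32 E=53] avail[A=17 B=35 C=22 D=32 E=53] open={R5,R7}
Step 13: commit R7 -> on_hand[A=21 B=35 C=22 D=32 E=53] avail[A=17 B=35 C=22 D=32 E=53] open={R5}
Step 14: reserve R8 B 8 -> on_hand[A=21 B=35 C=22 D=32 E=53] avail[A=17 B=27 C=22 D=32 E=53] open={R5,R8}
Step 15: reserve R9 A 5 -> on_hand[A=21 B=35 C=22 D=32 E=53] avail[A=12 B=27 C=22 D=32 E=53] open={R5,R8,R9}
Step 16: reserve R10 B 5 -> on_hand[A=21 B=35 C=22 D=32 E=53] avail[A=12 B=22 C=22 D=32 E=53] open={R10,R5,R8,R9}
Step 17: reserve R11 A 4 -> on_hand[A=21 B=35 C=22 D=32 E=53] avail[A=8 B=22 C=22 D=32 E=53] open={R10,R11,R5,R8,R9}
Step 18: cancel R8 -> on_hand[A=21 B=35 C=22 D=32 E=53] avail[A=8 B=30 C=22 D=32 E=53] open={R10,R11,R5,R9}
Step 19: reserve R12 E 4 -> on_hand[A=21 B=35 C=22 D=32 E=53] avail[A=8 B=30 C=22 D=32 E=49] open={R10,R11,R12,R5,R9}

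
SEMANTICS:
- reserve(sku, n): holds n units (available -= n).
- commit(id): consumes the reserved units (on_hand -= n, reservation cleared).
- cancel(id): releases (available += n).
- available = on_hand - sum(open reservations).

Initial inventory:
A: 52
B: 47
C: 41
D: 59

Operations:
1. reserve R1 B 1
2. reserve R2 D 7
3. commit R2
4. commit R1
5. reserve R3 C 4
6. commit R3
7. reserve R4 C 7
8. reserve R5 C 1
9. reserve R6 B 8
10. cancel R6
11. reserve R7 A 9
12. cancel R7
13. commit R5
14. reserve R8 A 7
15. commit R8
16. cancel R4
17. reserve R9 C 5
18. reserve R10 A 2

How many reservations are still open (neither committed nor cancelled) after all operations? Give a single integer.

Step 1: reserve R1 B 1 -> on_hand[A=52 B=47 C=41 D=59] avail[A=52 B=46 C=41 D=59] open={R1}
Step 2: reserve R2 D 7 -> on_hand[A=52 B=47 C=41 D=59] avail[A=52 B=46 C=41 D=52] open={R1,R2}
Step 3: commit R2 -> on_hand[A=52 B=47 C=41 D=52] avail[A=52 B=46 C=41 D=52] open={R1}
Step 4: commit R1 -> on_hand[A=52 B=46 C=41 D=52] avail[A=52 B=46 C=41 D=52] open={}
Step 5: reserve R3 C 4 -> on_hand[A=52 B=46 C=41 D=52] avail[A=52 B=46 C=37 D=52] open={R3}
Step 6: commit R3 -> on_hand[A=52 B=46 C=37 D=52] avail[A=52 B=46 C=37 D=52] open={}
Step 7: reserve R4 C 7 -> on_hand[A=52 B=46 C=37 D=52] avail[A=52 B=46 C=30 D=52] open={R4}
Step 8: reserve R5 C 1 -> on_hand[A=52 B=46 C=37 D=52] avail[A=52 B=46 C=29 D=52] open={R4,R5}
Step 9: reserve R6 B 8 -> on_hand[A=52 B=46 C=37 D=52] avail[A=52 B=38 C=29 D=52] open={R4,R5,R6}
Step 10: cancel R6 -> on_hand[A=52 B=46 C=37 D=52] avail[A=52 B=46 C=29 D=52] open={R4,R5}
Step 11: reserve R7 A 9 -> on_hand[A=52 B=46 C=37 D=52] avail[A=43 B=46 C=29 D=52] open={R4,R5,R7}
Step 12: cancel R7 -> on_hand[A=52 B=46 C=37 D=52] avail[A=52 B=46 C=29 D=52] open={R4,R5}
Step 13: commit R5 -> on_hand[A=52 B=46 C=36 D=52] avail[A=52 B=46 C=29 D=52] open={R4}
Step 14: reserve R8 A 7 -> on_hand[A=52 B=46 C=36 D=52] avail[A=45 B=46 C=29 D=52] open={R4,R8}
Step 15: commit R8 -> on_hand[A=45 B=46 C=36 D=52] avail[A=45 B=46 C=29 D=52] open={R4}
Step 16: cancel R4 -> on_hand[A=45 B=46 C=36 D=52] avail[A=45 B=46 C=36 D=52] open={}
Step 17: reserve R9 C 5 -> on_hand[A=45 B=46 C=36 D=52] avail[A=45 B=46 C=31 D=52] open={R9}
Step 18: reserve R10 A 2 -> on_hand[A=45 B=46 C=36 D=52] avail[A=43 B=46 C=31 D=52] open={R10,R9}
Open reservations: ['R10', 'R9'] -> 2

Answer: 2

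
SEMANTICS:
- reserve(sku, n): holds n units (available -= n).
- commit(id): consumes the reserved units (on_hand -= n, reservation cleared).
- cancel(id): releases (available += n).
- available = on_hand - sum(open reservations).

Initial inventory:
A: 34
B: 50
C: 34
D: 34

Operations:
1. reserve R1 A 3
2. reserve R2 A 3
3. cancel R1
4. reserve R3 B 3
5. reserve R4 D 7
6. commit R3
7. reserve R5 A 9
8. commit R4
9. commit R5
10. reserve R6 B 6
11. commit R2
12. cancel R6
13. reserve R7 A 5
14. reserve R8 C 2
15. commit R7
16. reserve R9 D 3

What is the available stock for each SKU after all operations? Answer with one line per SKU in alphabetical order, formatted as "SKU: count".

Step 1: reserve R1 A 3 -> on_hand[A=34 B=50 C=34 D=34] avail[A=31 B=50 C=34 D=34] open={R1}
Step 2: reserve R2 A 3 -> on_hand[A=34 B=50 C=34 D=34] avail[A=28 B=50 C=34 D=34] open={R1,R2}
Step 3: cancel R1 -> on_hand[A=34 B=50 C=34 D=34] avail[A=31 B=50 C=34 D=34] open={R2}
Step 4: reserve R3 B 3 -> on_hand[A=34 B=50 C=34 D=34] avail[A=31 B=47 C=34 D=34] open={R2,R3}
Step 5: reserve R4 D 7 -> on_hand[A=34 B=50 C=34 D=34] avail[A=31 B=47 C=34 D=27] open={R2,R3,R4}
Step 6: commit R3 -> on_hand[A=34 B=47 C=34 D=34] avail[A=31 B=47 C=34 D=27] open={R2,R4}
Step 7: reserve R5 A 9 -> on_hand[A=34 B=47 C=34 D=34] avail[A=22 B=47 C=34 D=27] open={R2,R4,R5}
Step 8: commit R4 -> on_hand[A=34 B=47 C=34 D=27] avail[A=22 B=47 C=34 D=27] open={R2,R5}
Step 9: commit R5 -> on_hand[A=25 B=47 C=34 D=27] avail[A=22 B=47 C=34 D=27] open={R2}
Step 10: reserve R6 B 6 -> on_hand[A=25 B=47 C=34 D=27] avail[A=22 B=41 C=34 D=27] open={R2,R6}
Step 11: commit R2 -> on_hand[A=22 B=47 C=34 D=27] avail[A=22 B=41 C=34 D=27] open={R6}
Step 12: cancel R6 -> on_hand[A=22 B=47 C=34 D=27] avail[A=22 B=47 C=34 D=27] open={}
Step 13: reserve R7 A 5 -> on_hand[A=22 B=47 C=34 D=27] avail[A=17 B=47 C=34 D=27] open={R7}
Step 14: reserve R8 C 2 -> on_hand[A=22 B=47 C=34 D=27] avail[A=17 B=47 C=32 D=27] open={R7,R8}
Step 15: commit R7 -> on_hand[A=17 B=47 C=34 D=27] avail[A=17 B=47 C=32 D=27] open={R8}
Step 16: reserve R9 D 3 -> on_hand[A=17 B=47 C=34 D=27] avail[A=17 B=47 C=32 D=24] open={R8,R9}

Answer: A: 17
B: 47
C: 32
D: 24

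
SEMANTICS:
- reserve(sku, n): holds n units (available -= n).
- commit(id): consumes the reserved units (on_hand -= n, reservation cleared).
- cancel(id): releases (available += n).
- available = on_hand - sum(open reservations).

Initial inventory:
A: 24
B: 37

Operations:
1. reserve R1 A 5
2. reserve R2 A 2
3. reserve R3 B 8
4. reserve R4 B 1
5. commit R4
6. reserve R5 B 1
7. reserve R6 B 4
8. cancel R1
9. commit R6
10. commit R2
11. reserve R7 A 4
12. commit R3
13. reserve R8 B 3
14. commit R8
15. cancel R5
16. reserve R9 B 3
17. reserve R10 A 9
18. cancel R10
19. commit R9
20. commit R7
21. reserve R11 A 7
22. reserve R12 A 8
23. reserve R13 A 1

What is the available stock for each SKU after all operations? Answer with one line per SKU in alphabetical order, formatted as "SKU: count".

Step 1: reserve R1 A 5 -> on_hand[A=24 B=37] avail[A=19 B=37] open={R1}
Step 2: reserve R2 A 2 -> on_hand[A=24 B=37] avail[A=17 B=37] open={R1,R2}
Step 3: reserve R3 B 8 -> on_hand[A=24 B=37] avail[A=17 B=29] open={R1,R2,R3}
Step 4: reserve R4 B 1 -> on_hand[A=24 B=37] avail[A=17 B=28] open={R1,R2,R3,R4}
Step 5: commit R4 -> on_hand[A=24 B=36] avail[A=17 B=28] open={R1,R2,R3}
Step 6: reserve R5 B 1 -> on_hand[A=24 B=36] avail[A=17 B=27] open={R1,R2,R3,R5}
Step 7: reserve R6 B 4 -> on_hand[A=24 B=36] avail[A=17 B=23] open={R1,R2,R3,R5,R6}
Step 8: cancel R1 -> on_hand[A=24 B=36] avail[A=22 B=23] open={R2,R3,R5,R6}
Step 9: commit R6 -> on_hand[A=24 B=32] avail[A=22 B=23] open={R2,R3,R5}
Step 10: commit R2 -> on_hand[A=22 B=32] avail[A=22 B=23] open={R3,R5}
Step 11: reserve R7 A 4 -> on_hand[A=22 B=32] avail[A=18 B=23] open={R3,R5,R7}
Step 12: commit R3 -> on_hand[A=22 B=24] avail[A=18 B=23] open={R5,R7}
Step 13: reserve R8 B 3 -> on_hand[A=22 B=24] avail[A=18 B=20] open={R5,R7,R8}
Step 14: commit R8 -> on_hand[A=22 B=21] avail[A=18 B=20] open={R5,R7}
Step 15: cancel R5 -> on_hand[A=22 B=21] avail[A=18 B=21] open={R7}
Step 16: reserve R9 B 3 -> on_hand[A=22 B=21] avail[A=18 B=18] open={R7,R9}
Step 17: reserve R10 A 9 -> on_hand[A=22 B=21] avail[A=9 B=18] open={R10,R7,R9}
Step 18: cancel R10 -> on_hand[A=22 B=21] avail[A=18 B=18] open={R7,R9}
Step 19: commit R9 -> on_hand[A=22 B=18] avail[A=18 B=18] open={R7}
Step 20: commit R7 -> on_hand[A=18 B=18] avail[A=18 B=18] open={}
Step 21: reserve R11 A 7 -> on_hand[A=18 B=18] avail[A=11 B=18] open={R11}
Step 22: reserve R12 A 8 -> on_hand[A=18 B=18] avail[A=3 B=18] open={R11,R12}
Step 23: reserve R13 A 1 -> on_hand[A=18 B=18] avail[A=2 B=18] open={R11,R12,R13}

Answer: A: 2
B: 18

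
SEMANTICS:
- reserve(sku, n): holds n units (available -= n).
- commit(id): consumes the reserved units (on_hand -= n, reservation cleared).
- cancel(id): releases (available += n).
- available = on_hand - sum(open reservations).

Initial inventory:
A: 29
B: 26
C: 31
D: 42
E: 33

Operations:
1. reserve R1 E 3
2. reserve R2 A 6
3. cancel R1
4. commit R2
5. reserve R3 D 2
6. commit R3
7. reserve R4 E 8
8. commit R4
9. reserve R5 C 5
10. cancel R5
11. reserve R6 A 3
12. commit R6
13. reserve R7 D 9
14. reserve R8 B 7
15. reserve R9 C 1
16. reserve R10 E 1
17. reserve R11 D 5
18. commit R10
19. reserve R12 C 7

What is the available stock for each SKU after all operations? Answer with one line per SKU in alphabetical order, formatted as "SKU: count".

Answer: A: 20
B: 19
C: 23
D: 26
E: 24

Derivation:
Step 1: reserve R1 E 3 -> on_hand[A=29 B=26 C=31 D=42 E=33] avail[A=29 B=26 C=31 D=42 E=30] open={R1}
Step 2: reserve R2 A 6 -> on_hand[A=29 B=26 C=31 D=42 E=33] avail[A=23 B=26 C=31 D=42 E=30] open={R1,R2}
Step 3: cancel R1 -> on_hand[A=29 B=26 C=31 D=42 E=33] avail[A=23 B=26 C=31 D=42 E=33] open={R2}
Step 4: commit R2 -> on_hand[A=23 B=26 C=31 D=42 E=33] avail[A=23 B=26 C=31 D=42 E=33] open={}
Step 5: reserve R3 D 2 -> on_hand[A=23 B=26 C=31 D=42 E=33] avail[A=23 B=26 C=31 D=40 E=33] open={R3}
Step 6: commit R3 -> on_hand[A=23 B=26 C=31 D=40 E=33] avail[A=23 B=26 C=31 D=40 E=33] open={}
Step 7: reserve R4 E 8 -> on_hand[A=23 B=26 C=31 D=40 E=33] avail[A=23 B=26 C=31 D=40 E=25] open={R4}
Step 8: commit R4 -> on_hand[A=23 B=26 C=31 D=40 E=25] avail[A=23 B=26 C=31 D=40 E=25] open={}
Step 9: reserve R5 C 5 -> on_hand[A=23 B=26 C=31 D=40 E=25] avail[A=23 B=26 C=26 D=40 E=25] open={R5}
Step 10: cancel R5 -> on_hand[A=23 B=26 C=31 D=40 E=25] avail[A=23 B=26 C=31 D=40 E=25] open={}
Step 11: reserve R6 A 3 -> on_hand[A=23 B=26 C=31 D=40 E=25] avail[A=20 B=26 C=31 D=40 E=25] open={R6}
Step 12: commit R6 -> on_hand[A=20 B=26 C=31 D=40 E=25] avail[A=20 B=26 C=31 D=40 E=25] open={}
Step 13: reserve R7 D 9 -> on_hand[A=20 B=26 C=31 D=40 E=25] avail[A=20 B=26 C=31 D=31 E=25] open={R7}
Step 14: reserve R8 B 7 -> on_hand[A=20 B=26 C=31 D=40 E=25] avail[A=20 B=19 C=31 D=31 E=25] open={R7,R8}
Step 15: reserve R9 C 1 -> on_hand[A=20 B=26 C=31 D=40 E=25] avail[A=20 B=19 C=30 D=31 E=25] open={R7,R8,R9}
Step 16: reserve R10 E 1 -> on_hand[A=20 B=26 C=31 D=40 E=25] avail[A=20 B=19 C=30 D=31 E=24] open={R10,R7,R8,R9}
Step 17: reserve R11 D 5 -> on_hand[A=20 B=26 C=31 D=40 E=25] avail[A=20 B=19 C=30 D=26 E=24] open={R10,R11,R7,R8,R9}
Step 18: commit R10 -> on_hand[A=20 B=26 C=31 D=40 E=24] avail[A=20 B=19 C=30 D=26 E=24] open={R11,R7,R8,R9}
Step 19: reserve R12 C 7 -> on_hand[A=20 B=26 C=31 D=40 E=24] avail[A=20 B=19 C=23 D=26 E=24] open={R11,R12,R7,R8,R9}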